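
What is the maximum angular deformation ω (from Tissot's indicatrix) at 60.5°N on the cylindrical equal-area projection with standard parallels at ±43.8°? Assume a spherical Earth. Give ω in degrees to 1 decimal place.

For cylindrical equal-area with standard parallel φ₀, h = cos φ / cos φ₀ and k = cos φ₀ / cos φ, so h·k = 1.
At 60.5°: h = 0.6823, k = 1.466; principal scales a = 1.466, b = 0.6823.
sin(ω/2) = (a − b)/(a + b) = 0.7835/2.148 = 0.3647, so ω = 2 arcsin(0.3647) ≈ 42.8°.

42.8°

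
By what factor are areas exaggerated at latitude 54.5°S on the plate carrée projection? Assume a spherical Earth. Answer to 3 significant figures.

1.72

In the plate carrée (x = Rλ, y = Rφ), meridians are true-scale (h = 1) and parallels are stretched by k = sec φ.
Areal scale = h·k = 1 × sec φ; at 54.5°, h = 1.000, k = 1.722, so h·k = 1.722.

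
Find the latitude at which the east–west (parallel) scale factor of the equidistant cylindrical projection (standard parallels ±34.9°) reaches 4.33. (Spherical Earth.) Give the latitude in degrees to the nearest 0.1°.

The equidistant cylindrical projection with φ₀ = 34.9° has h = 1 (meridians true) and k = cos φ₀ / cos φ along parallels.
k = cos φ₀ / cos φ = 4.33  ⇒  cos φ = cos 34.9° / 4.33 = 0.1894.
φ = arccos(0.1894) ≈ 79.1°.

79.1°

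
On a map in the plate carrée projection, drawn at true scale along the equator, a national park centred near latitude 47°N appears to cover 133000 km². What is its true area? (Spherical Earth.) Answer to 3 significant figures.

90700 km²

For the equirectangular projection with φ₀ = 0 (plate carrée), h = 1 along meridians and k = sec φ along parallels.
Areal scale = h·k = 1 × sec φ; at 47°, h = 1.000, k = 1.466, so h·k = 1.466.
True area = apparent / (areal scale) = 133000 / 1.466 ≈ 90700 km².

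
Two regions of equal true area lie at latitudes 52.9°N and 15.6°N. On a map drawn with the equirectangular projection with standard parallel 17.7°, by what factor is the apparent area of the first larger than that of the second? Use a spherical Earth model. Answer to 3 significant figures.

With standard parallel φ₀ = 17.7°, the equirectangular projection gives x = Rλ cos φ₀, y = Rφ, so h = 1 and k = cos 17.7° / cos φ.
Areal scale at 52.9°: h·k = 1.000 × 1.579 = 1.579.
Areal scale at 15.6°: h·k = 1.000 × 0.9891 = 0.9891.
Ratio = 1.579/0.9891 ≈ 1.60.

1.60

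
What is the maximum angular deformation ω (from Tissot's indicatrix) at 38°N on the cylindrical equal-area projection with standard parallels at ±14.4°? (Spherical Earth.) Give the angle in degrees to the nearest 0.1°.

23.5°

Cylindrical equal-area (φ₀ = 14.4°): h = cos φ / cos 14.4° along meridians, k = cos 14.4° / cos φ along parallels; h·k = 1.
At 38°: h = 0.8136, k = 1.229; principal scales a = 1.229, b = 0.8136.
sin(ω/2) = (a − b)/(a + b) = 0.4156/2.043 = 0.2034, so ω = 2 arcsin(0.2034) ≈ 23.5°.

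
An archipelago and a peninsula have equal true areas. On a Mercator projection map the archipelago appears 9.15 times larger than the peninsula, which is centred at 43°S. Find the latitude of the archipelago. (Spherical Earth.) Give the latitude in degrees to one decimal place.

Mercator areal scale is sec²φ, so apparent-area ratio = sec²φ₁ / sec²φ₂ = cos²φ₂ / cos²φ₁.
cos²φ₂ / cos²φ₁ = 9.15  ⇒  cos φ₁ = cos 43° / √9.15 = 0.7314/3.025 = 0.2418.
φ₁ = arccos(0.2418) ≈ 76.0°.

76.0°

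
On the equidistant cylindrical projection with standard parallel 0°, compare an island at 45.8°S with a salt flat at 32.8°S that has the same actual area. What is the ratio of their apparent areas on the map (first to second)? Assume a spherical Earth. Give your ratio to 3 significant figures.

For the equirectangular projection with φ₀ = 0 (plate carrée), h = 1 along meridians and k = sec φ along parallels.
Areal scale at 45.8°: h·k = 1.000 × 1.434 = 1.434.
Areal scale at 32.8°: h·k = 1.000 × 1.190 = 1.190.
Ratio = 1.434/1.190 ≈ 1.21.

1.21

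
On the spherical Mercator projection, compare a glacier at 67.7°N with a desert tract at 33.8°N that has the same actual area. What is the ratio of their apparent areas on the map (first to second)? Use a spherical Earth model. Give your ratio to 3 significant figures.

4.80

Mercator areal scale is sec²φ.
At 67.7°: sec²(67.7°) = 1/0.3795² = 6.945.
At 33.8°: sec²(33.8°) = 1/0.8310² = 1.448.
Ratio = 6.945/1.448 = cos²(33.8°)/cos²(67.7°) ≈ 4.80.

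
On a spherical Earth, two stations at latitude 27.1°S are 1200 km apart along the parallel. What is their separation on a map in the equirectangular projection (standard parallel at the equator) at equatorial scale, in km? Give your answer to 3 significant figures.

Plate carrée maps x = Rλ, y = Rφ. The meridian scale is h = 1 and the parallel scale is k = 1/cos φ = sec φ.
Along the parallel, k = sec 27.1° = 1/0.8902 = 1.123.
Map distance = 1200 × 1.123 ≈ 1350 km.

1350 km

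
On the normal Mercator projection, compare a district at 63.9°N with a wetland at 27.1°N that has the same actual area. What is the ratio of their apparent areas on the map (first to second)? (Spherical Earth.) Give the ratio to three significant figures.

Mercator is conformal with k = sec φ, so areal scale = k² = sec²φ.
At 63.9°: sec²(63.9°) = 1/0.4399² = 5.167.
At 27.1°: sec²(27.1°) = 1/0.8902² = 1.262.
Ratio = 5.167/1.262 = cos²(27.1°)/cos²(63.9°) ≈ 4.09.

4.09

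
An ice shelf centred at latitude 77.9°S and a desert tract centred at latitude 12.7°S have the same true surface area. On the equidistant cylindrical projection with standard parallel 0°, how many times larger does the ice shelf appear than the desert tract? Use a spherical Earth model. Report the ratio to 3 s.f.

4.65

For the equirectangular projection with φ₀ = 0 (plate carrée), h = 1 along meridians and k = sec φ along parallels.
Areal scale at 77.9°: h·k = 1.000 × 4.771 = 4.771.
Areal scale at 12.7°: h·k = 1.000 × 1.025 = 1.025.
Ratio = 4.771/1.025 ≈ 4.65.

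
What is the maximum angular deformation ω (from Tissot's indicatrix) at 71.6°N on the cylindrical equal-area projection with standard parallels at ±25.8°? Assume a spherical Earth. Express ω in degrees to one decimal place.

Cylindrical equal-area (φ₀ = 25.8°): h = cos φ / cos 25.8° along meridians, k = cos 25.8° / cos φ along parallels; h·k = 1.
At 71.6°: h = 0.3506, k = 2.852; principal scales a = 2.852, b = 0.3506.
sin(ω/2) = (a − b)/(a + b) = 2.502/3.203 = 0.7811, so ω = 2 arcsin(0.7811) ≈ 102.7°.

102.7°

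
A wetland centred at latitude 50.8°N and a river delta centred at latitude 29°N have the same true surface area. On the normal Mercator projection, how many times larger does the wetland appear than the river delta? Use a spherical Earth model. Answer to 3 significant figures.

1.91

Mercator is conformal with k = sec φ, so areal scale = k² = sec²φ.
At 50.8°: sec²(50.8°) = 1/0.6320² = 2.503.
At 29°: sec²(29°) = 1/0.8746² = 1.307.
Ratio = 2.503/1.307 = cos²(29°)/cos²(50.8°) ≈ 1.91.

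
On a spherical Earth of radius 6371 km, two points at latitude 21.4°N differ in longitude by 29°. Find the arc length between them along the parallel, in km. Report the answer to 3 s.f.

Arc length along a parallel = R cos φ · Δλ (with Δλ in radians).
= 6371 × cos 21.4° × (29° × π/180) = 6371 × 0.9311 × 0.5061 ≈ 3000 km.

3000 km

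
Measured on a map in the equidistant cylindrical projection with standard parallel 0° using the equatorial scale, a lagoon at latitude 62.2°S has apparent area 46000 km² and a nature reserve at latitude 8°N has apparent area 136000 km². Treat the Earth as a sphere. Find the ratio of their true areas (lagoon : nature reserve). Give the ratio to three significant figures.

0.159

Plate carrée has h = 1 and k = sec φ, giving areal scale sec φ; true area = (apparent area) · cos φ.
True area of lagoon: 46000 × cos(62.2°) = 46000 × 0.4664 = 21450 km².
True area of nature reserve: 136000 × cos(8°) = 136000 × 0.9903 = 134700 km².
Ratio = 21450 / 134700 ≈ 0.159.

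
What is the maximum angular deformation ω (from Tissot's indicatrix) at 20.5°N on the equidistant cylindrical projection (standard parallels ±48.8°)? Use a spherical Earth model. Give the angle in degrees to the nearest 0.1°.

In the equirectangular projection with standard parallel φ₀ = 48.8° (x = Rλ cos φ₀, y = Rφ), meridians are true-scale (h = 1) and the parallel scale is k = cos φ₀ / cos φ.
At 20.5°: h = 1.000, k = 0.7032; principal scales a = 1.000, b = 0.7032.
sin(ω/2) = (a − b)/(a + b) = 0.2968/1.703 = 0.1742, so ω = 2 arcsin(0.1742) ≈ 20.1°.

20.1°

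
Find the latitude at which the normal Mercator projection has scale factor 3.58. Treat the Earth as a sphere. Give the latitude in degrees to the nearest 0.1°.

73.8°

Mercator scale is k = sec φ = 1/cos φ.
1/cos φ = 3.58  ⇒  cos φ = 0.2793  ⇒  φ = arccos(0.2793) ≈ 73.8°.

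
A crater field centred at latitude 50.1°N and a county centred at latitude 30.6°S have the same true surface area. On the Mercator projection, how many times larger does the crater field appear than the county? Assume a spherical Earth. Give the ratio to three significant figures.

1.80

Mercator areal scale is sec²φ.
At 50.1°: sec²(50.1°) = 1/0.6414² = 2.430.
At 30.6°: sec²(30.6°) = 1/0.8607² = 1.350.
Ratio = 2.430/1.350 = cos²(30.6°)/cos²(50.1°) ≈ 1.80.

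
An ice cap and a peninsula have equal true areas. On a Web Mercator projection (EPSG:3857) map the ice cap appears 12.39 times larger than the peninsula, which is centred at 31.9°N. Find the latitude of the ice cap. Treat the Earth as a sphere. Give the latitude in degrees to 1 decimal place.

Mercator areal scale is sec²φ, so apparent-area ratio = sec²φ₁ / sec²φ₂ = cos²φ₂ / cos²φ₁.
cos²φ₂ / cos²φ₁ = 12.39  ⇒  cos φ₁ = cos 31.9° / √12.39 = 0.8490/3.520 = 0.2412.
φ₁ = arccos(0.2412) ≈ 76.0°.

76.0°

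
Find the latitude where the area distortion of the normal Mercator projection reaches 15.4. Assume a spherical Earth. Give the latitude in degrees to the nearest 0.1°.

75.2°

Mercator areal scale is sec²φ.
sec²φ = 15.4  ⇒  cos²φ = 0.06494  ⇒  cos φ = 0.2548.
φ = arccos(0.2548) ≈ 75.2°.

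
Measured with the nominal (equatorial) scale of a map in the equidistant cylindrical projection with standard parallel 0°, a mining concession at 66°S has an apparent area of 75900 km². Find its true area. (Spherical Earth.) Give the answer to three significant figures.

Plate carrée maps x = Rλ, y = Rφ. The meridian scale is h = 1 and the parallel scale is k = 1/cos φ = sec φ.
Areal scale = h·k = 1 × sec φ; at 66°, h = 1.000, k = 2.459, so h·k = 2.459.
True area = apparent / (areal scale) = 75900 / 2.459 ≈ 30900 km².

30900 km²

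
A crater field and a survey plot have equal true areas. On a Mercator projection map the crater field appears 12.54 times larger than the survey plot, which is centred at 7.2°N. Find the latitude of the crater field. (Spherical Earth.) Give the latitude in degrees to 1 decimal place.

73.7°

For equal true areas on Mercator, apparent areas scale as sec²φ, so the ratio is cos²φ₂ / cos²φ₁.
cos²φ₂ / cos²φ₁ = 12.54  ⇒  cos φ₁ = cos 7.2° / √12.54 = 0.9921/3.541 = 0.2802.
φ₁ = arccos(0.2802) ≈ 73.7°.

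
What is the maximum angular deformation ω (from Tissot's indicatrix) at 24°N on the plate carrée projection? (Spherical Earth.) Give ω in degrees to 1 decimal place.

5.2°

In the plate carrée (x = Rλ, y = Rφ), meridians are true-scale (h = 1) and parallels are stretched by k = sec φ.
At 24°: h = 1.000, k = 1.095; principal scales a = 1.095, b = 1.000.
sin(ω/2) = (a − b)/(a + b) = 0.09464/2.095 = 0.04518, so ω = 2 arcsin(0.04518) ≈ 5.2°.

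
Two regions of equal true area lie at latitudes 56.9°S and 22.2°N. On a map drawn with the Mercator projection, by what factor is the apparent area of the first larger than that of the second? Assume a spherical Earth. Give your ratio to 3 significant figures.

Mercator is conformal with k = sec φ, so areal scale = k² = sec²φ.
At 56.9°: sec²(56.9°) = 1/0.5461² = 3.353.
At 22.2°: sec²(22.2°) = 1/0.9259² = 1.167.
Ratio = 3.353/1.167 = cos²(22.2°)/cos²(56.9°) ≈ 2.87.

2.87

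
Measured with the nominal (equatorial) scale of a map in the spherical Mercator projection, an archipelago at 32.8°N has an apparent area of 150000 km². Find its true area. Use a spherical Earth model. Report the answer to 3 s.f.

For Mercator, h = k = sec φ (a conformal cylindrical projection has a single point scale, 1/cos φ).
Areal scale = k² = sec²φ = 1/cos²(32.8°) = 1/0.8406² = 1.415.
True area = apparent / (areal scale) = 150000 / 1.415 ≈ 106000 km².

106000 km²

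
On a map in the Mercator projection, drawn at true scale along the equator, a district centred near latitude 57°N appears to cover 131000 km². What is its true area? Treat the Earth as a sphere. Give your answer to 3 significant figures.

The Mercator projection is conformal; its linear scale factor is the same in every direction and equals sec φ = 1/cos φ.
Areal scale = k² = sec²φ = 1/cos²(57°) = 1/0.5446² = 3.371.
True area = apparent / (areal scale) = 131000 / 3.371 ≈ 38900 km².

38900 km²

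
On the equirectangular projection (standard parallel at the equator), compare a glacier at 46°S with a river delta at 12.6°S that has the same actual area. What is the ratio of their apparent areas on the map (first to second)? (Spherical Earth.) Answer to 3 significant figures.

1.40

For the equirectangular projection with φ₀ = 0 (plate carrée), h = 1 along meridians and k = sec φ along parallels.
Areal scale at 46°: h·k = 1.000 × 1.440 = 1.440.
Areal scale at 12.6°: h·k = 1.000 × 1.025 = 1.025.
Ratio = 1.440/1.025 ≈ 1.40.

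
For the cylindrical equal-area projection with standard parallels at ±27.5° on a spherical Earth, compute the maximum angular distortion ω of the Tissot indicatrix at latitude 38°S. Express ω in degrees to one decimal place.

A cylindrical equal-area projection with standard parallel φ₀ has meridian scale h = cos φ / cos φ₀ and parallel scale k = cos φ₀ / cos φ (so areas are preserved, h·k = 1).
At 38°: h = 0.8884, k = 1.126; principal scales a = 1.126, b = 0.8884.
sin(ω/2) = (a − b)/(a + b) = 0.2372/2.014 = 0.1178, so ω = 2 arcsin(0.1178) ≈ 13.5°.

13.5°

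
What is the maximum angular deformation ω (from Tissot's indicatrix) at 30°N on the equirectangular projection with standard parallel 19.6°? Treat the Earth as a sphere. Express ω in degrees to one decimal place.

4.8°

With standard parallel φ₀ = 19.6°, the equirectangular projection gives x = Rλ cos φ₀, y = Rφ, so h = 1 and k = cos 19.6° / cos φ.
At 30°: h = 1.000, k = 1.088; principal scales a = 1.088, b = 1.000.
sin(ω/2) = (a − b)/(a + b) = 0.08779/2.088 = 0.04205, so ω = 2 arcsin(0.04205) ≈ 4.8°.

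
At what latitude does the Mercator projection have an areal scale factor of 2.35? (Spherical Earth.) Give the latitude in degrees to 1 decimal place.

Mercator areal scale is sec²φ.
sec²φ = 2.35  ⇒  cos²φ = 0.4255  ⇒  cos φ = 0.6523.
φ = arccos(0.6523) ≈ 49.3°.

49.3°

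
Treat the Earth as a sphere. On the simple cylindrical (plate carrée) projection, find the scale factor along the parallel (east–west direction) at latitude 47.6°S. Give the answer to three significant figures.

1.48

Plate carrée maps x = Rλ, y = Rφ. The meridian scale is h = 1 and the parallel scale is k = 1/cos φ = sec φ.
k = 1/cos 47.6° = 1/0.6743 = 1.483.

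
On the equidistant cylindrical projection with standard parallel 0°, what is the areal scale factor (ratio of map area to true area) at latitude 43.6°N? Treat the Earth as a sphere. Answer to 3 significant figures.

1.38

For the equirectangular projection with φ₀ = 0 (plate carrée), h = 1 along meridians and k = sec φ along parallels.
Areal scale = h·k = 1 × sec φ; at 43.6°, h = 1.000, k = 1.381, so h·k = 1.381.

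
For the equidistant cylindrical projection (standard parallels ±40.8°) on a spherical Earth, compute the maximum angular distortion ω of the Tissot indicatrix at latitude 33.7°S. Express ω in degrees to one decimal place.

The equidistant cylindrical projection with φ₀ = 40.8° has h = 1 (meridians true) and k = cos φ₀ / cos φ along parallels.
At 33.7°: h = 1.000, k = 0.9099; principal scales a = 1.000, b = 0.9099.
sin(ω/2) = (a − b)/(a + b) = 0.09010/1.910 = 0.04718, so ω = 2 arcsin(0.04718) ≈ 5.4°.

5.4°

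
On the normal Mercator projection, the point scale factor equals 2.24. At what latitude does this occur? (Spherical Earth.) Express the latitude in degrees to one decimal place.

63.5°

Mercator scale is k = sec φ = 1/cos φ.
1/cos φ = 2.24  ⇒  cos φ = 0.4464  ⇒  φ = arccos(0.4464) ≈ 63.5°.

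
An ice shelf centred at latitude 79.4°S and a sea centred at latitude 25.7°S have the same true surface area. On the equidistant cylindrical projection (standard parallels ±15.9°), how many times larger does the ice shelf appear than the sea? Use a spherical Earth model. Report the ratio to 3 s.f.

4.90

With standard parallel φ₀ = 15.9°, the equirectangular projection gives x = Rλ cos φ₀, y = Rφ, so h = 1 and k = cos 15.9° / cos φ.
Areal scale at 79.4°: h·k = 1.000 × 5.228 = 5.228.
Areal scale at 25.7°: h·k = 1.000 × 1.067 = 1.067.
Ratio = 5.228/1.067 ≈ 4.90.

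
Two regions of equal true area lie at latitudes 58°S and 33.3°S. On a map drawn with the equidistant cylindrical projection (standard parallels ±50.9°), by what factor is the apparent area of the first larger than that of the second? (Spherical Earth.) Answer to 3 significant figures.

1.58

In the equirectangular projection with standard parallel φ₀ = 50.9° (x = Rλ cos φ₀, y = Rφ), meridians are true-scale (h = 1) and the parallel scale is k = cos φ₀ / cos φ.
Areal scale at 58°: h·k = 1.000 × 1.190 = 1.190.
Areal scale at 33.3°: h·k = 1.000 × 0.7546 = 0.7546.
Ratio = 1.190/0.7546 ≈ 1.58.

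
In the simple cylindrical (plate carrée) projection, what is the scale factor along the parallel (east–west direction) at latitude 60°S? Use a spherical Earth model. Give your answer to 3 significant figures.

2.00

In the plate carrée (x = Rλ, y = Rφ), meridians are true-scale (h = 1) and parallels are stretched by k = sec φ.
k = 1/cos 60° = 1/0.5000 = 2.000.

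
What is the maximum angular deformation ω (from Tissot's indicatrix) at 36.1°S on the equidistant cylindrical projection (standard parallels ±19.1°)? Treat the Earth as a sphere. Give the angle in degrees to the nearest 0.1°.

9.0°

In the equirectangular projection with standard parallel φ₀ = 19.1° (x = Rλ cos φ₀, y = Rφ), meridians are true-scale (h = 1) and the parallel scale is k = cos φ₀ / cos φ.
At 36.1°: h = 1.000, k = 1.170; principal scales a = 1.170, b = 1.000.
sin(ω/2) = (a − b)/(a + b) = 0.1695/2.170 = 0.07813, so ω = 2 arcsin(0.07813) ≈ 9.0°.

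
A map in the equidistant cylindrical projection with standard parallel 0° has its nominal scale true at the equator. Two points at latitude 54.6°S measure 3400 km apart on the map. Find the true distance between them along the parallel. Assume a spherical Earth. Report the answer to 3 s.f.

In the plate carrée (x = Rλ, y = Rφ), meridians are true-scale (h = 1) and parallels are stretched by k = sec φ.
Along the parallel at 54.6°, map distances are exaggerated by k = sec 54.6° = 1.726.
True distance = 3400 / 1.726 = 3400 × cos 54.6° ≈ 1970 km.

1970 km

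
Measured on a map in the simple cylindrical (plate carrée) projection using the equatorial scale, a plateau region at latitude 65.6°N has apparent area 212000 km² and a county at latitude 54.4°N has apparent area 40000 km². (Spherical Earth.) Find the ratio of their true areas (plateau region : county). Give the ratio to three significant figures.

3.76

On the plate carrée, areal scale = h·k = 1 × sec φ, so true area = apparent × cos φ.
True area of plateau region: 212000 × cos(65.6°) = 212000 × 0.4131 = 87580 km².
True area of county: 40000 × cos(54.4°) = 40000 × 0.5821 = 23280 km².
Ratio = 87580 / 23280 ≈ 3.76.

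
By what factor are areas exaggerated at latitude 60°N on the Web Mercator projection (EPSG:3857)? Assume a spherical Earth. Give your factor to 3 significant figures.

Mercator is conformal, so the point scale is isotropic: h = k = sec φ = 1/cos φ.
Areal scale = k² = sec²φ = 1/cos²(60°) = 1/0.5000² = 4.000.

4.00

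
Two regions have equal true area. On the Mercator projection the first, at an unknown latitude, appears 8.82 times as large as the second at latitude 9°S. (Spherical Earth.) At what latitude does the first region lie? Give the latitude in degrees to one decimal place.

On Mercator, (apparent₁)/(apparent₂) = sec²φ₁ / sec²φ₂ when true areas are equal.
cos²φ₂ / cos²φ₁ = 8.82  ⇒  cos φ₁ = cos 9° / √8.82 = 0.9877/2.970 = 0.3326.
φ₁ = arccos(0.3326) ≈ 70.6°.

70.6°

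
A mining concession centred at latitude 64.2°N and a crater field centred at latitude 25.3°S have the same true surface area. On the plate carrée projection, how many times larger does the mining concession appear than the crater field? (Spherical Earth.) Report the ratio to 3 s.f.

In the plate carrée (x = Rλ, y = Rφ), meridians are true-scale (h = 1) and parallels are stretched by k = sec φ.
Areal scale at 64.2°: h·k = 1.000 × 2.298 = 2.298.
Areal scale at 25.3°: h·k = 1.000 × 1.106 = 1.106.
Ratio = 2.298/1.106 ≈ 2.08.

2.08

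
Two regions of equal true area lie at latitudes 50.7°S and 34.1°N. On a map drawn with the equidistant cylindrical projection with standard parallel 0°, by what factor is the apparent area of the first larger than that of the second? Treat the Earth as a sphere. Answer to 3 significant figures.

Plate carrée maps x = Rλ, y = Rφ. The meridian scale is h = 1 and the parallel scale is k = 1/cos φ = sec φ.
Areal scale at 50.7°: h·k = 1.000 × 1.579 = 1.579.
Areal scale at 34.1°: h·k = 1.000 × 1.208 = 1.208.
Ratio = 1.579/1.208 ≈ 1.31.

1.31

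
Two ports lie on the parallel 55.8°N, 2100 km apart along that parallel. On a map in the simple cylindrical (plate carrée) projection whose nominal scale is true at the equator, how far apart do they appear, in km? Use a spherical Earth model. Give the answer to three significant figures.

For the equirectangular projection with φ₀ = 0 (plate carrée), h = 1 along meridians and k = sec φ along parallels.
Along the parallel, k = sec 55.8° = 1/0.5621 = 1.779.
Map distance = 2100 × 1.779 ≈ 3740 km.

3740 km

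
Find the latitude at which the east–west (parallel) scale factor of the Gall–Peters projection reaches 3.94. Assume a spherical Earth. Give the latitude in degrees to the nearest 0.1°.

79.7°

The Gall–Peters projection is cylindrical equal-area with φ₀ = 45°. A cylindrical equal-area projection with standard parallel φ₀ has meridian scale h = cos φ / cos φ₀ and parallel scale k = cos φ₀ / cos φ (so areas are preserved, h·k = 1).
k = cos φ₀ / cos φ = 3.94  ⇒  cos φ = cos 45° / 3.94 = 0.1795.
φ = arccos(0.1795) ≈ 79.7°.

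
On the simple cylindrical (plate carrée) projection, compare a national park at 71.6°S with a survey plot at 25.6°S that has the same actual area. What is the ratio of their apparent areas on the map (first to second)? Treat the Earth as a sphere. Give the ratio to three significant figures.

2.86

For the equirectangular projection with φ₀ = 0 (plate carrée), h = 1 along meridians and k = sec φ along parallels.
Areal scale at 71.6°: h·k = 1.000 × 3.168 = 3.168.
Areal scale at 25.6°: h·k = 1.000 × 1.109 = 1.109.
Ratio = 3.168/1.109 ≈ 2.86.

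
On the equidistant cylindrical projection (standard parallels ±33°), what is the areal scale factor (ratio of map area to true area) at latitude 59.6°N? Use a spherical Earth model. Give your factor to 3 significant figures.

1.66

With standard parallel φ₀ = 33°, the equirectangular projection gives x = Rλ cos φ₀, y = Rφ, so h = 1 and k = cos 33° / cos φ.
Areal scale = h·k = 1 × cos φ₀ / cos φ; at 59.6°, h = 1.000, k = 1.657, so h·k = 1.657.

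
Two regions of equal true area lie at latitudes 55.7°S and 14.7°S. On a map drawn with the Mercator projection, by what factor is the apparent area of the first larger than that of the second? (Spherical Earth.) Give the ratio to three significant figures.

2.95

On Mercator, area is exaggerated by sec²φ = 1/cos²φ.
At 55.7°: sec²(55.7°) = 1/0.5635² = 3.149.
At 14.7°: sec²(14.7°) = 1/0.9673² = 1.069.
Ratio = 3.149/1.069 = cos²(14.7°)/cos²(55.7°) ≈ 2.95.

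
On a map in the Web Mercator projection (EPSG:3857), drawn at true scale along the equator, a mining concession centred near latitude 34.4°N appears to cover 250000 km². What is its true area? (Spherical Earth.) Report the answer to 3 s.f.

170000 km²

Mercator is conformal, so the point scale is isotropic: h = k = sec φ = 1/cos φ.
Areal scale = k² = sec²φ = 1/cos²(34.4°) = 1/0.8251² = 1.469.
True area = apparent / (areal scale) = 250000 / 1.469 ≈ 170000 km².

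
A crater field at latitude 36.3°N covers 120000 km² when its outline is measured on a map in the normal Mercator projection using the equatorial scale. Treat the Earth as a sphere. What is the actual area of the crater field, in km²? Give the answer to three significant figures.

For Mercator, h = k = sec φ (a conformal cylindrical projection has a single point scale, 1/cos φ).
Areal scale = k² = sec²φ = 1/cos²(36.3°) = 1/0.8059² = 1.540.
True area = apparent / (areal scale) = 120000 / 1.540 ≈ 77900 km².

77900 km²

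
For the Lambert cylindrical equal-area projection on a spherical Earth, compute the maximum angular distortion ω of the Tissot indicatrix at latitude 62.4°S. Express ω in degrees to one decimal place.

80.6°

The Lambert cylindrical equal-area projection is the cylindrical equal-area projection with its standard parallel at the equator (φ₀ = 0). Cylindrical equal-area (φ₀ = 0°): h = cos φ / cos 0° along meridians, k = cos 0° / cos φ along parallels; h·k = 1.
At 62.4°: h = 0.4633, k = 2.158; principal scales a = 2.158, b = 0.4633.
sin(ω/2) = (a − b)/(a + b) = 1.695/2.622 = 0.6466, so ω = 2 arcsin(0.6466) ≈ 80.6°.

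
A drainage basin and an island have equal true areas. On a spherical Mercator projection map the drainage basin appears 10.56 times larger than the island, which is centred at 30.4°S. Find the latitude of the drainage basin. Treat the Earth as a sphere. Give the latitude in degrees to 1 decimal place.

74.6°

On Mercator, (apparent₁)/(apparent₂) = sec²φ₁ / sec²φ₂ when true areas are equal.
cos²φ₂ / cos²φ₁ = 10.56  ⇒  cos φ₁ = cos 30.4° / √10.56 = 0.8625/3.250 = 0.2654.
φ₁ = arccos(0.2654) ≈ 74.6°.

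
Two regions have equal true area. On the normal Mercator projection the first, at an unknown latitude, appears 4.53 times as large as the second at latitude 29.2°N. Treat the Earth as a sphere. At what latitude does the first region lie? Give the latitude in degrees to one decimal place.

65.8°

Mercator areal scale is sec²φ, so apparent-area ratio = sec²φ₁ / sec²φ₂ = cos²φ₂ / cos²φ₁.
cos²φ₂ / cos²φ₁ = 4.53  ⇒  cos φ₁ = cos 29.2° / √4.53 = 0.8729/2.128 = 0.4101.
φ₁ = arccos(0.4101) ≈ 65.8°.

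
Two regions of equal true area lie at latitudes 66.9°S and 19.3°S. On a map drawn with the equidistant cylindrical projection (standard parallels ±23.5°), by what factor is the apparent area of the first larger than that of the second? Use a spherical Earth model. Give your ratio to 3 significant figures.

2.41

In the equirectangular projection with standard parallel φ₀ = 23.5° (x = Rλ cos φ₀, y = Rφ), meridians are true-scale (h = 1) and the parallel scale is k = cos φ₀ / cos φ.
Areal scale at 66.9°: h·k = 1.000 × 2.337 = 2.337.
Areal scale at 19.3°: h·k = 1.000 × 0.9717 = 0.9717.
Ratio = 2.337/0.9717 ≈ 2.41.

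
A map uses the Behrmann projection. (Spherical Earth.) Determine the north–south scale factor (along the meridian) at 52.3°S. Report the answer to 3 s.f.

Behrmann is a cylindrical equal-area projection with standard parallels at ±30°. Cylindrical equal-area (φ₀ = 30°): h = cos φ / cos 30° along meridians, k = cos 30° / cos φ along parallels; h·k = 1.
h = cos 52.3° / cos 30° = 0.6115/0.8660 = 0.7061.

0.706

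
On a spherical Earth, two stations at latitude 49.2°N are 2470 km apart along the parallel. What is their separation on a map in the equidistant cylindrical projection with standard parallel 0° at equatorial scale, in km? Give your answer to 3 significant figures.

Plate carrée maps x = Rλ, y = Rφ. The meridian scale is h = 1 and the parallel scale is k = 1/cos φ = sec φ.
Along the parallel, k = sec 49.2° = 1/0.6534 = 1.530.
Map distance = 2470 × 1.530 ≈ 3780 km.

3780 km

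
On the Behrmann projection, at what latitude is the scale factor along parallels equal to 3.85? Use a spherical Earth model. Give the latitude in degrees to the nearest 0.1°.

77.0°

The Behrmann projection is cylindrical equal-area with φ₀ = 30°. Cylindrical equal-area (φ₀ = 30°): h = cos φ / cos 30° along meridians, k = cos 30° / cos φ along parallels; h·k = 1.
k = cos φ₀ / cos φ = 3.85  ⇒  cos φ = cos 30° / 3.85 = 0.2249.
φ = arccos(0.2249) ≈ 77.0°.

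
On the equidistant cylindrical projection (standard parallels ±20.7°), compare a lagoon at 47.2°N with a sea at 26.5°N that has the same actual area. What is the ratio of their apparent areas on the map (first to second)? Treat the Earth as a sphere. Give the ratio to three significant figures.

With standard parallel φ₀ = 20.7°, the equirectangular projection gives x = Rλ cos φ₀, y = Rφ, so h = 1 and k = cos 20.7° / cos φ.
Areal scale at 47.2°: h·k = 1.000 × 1.377 = 1.377.
Areal scale at 26.5°: h·k = 1.000 × 1.045 = 1.045.
Ratio = 1.377/1.045 ≈ 1.32.

1.32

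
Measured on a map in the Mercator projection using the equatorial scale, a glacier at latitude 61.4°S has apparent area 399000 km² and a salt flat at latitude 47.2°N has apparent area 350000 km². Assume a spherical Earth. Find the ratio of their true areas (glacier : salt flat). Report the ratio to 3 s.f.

Mercator's areal exaggeration is sec²φ; hence true area = (apparent area) · cos²φ.
True area of glacier: 399000 × cos²(61.4°) = 399000 × 0.2291 = 91430 km².
True area of salt flat: 350000 × cos²(47.2°) = 350000 × 0.4616 = 161600 km².
Ratio = 91430 / 161600 ≈ 0.566.

0.566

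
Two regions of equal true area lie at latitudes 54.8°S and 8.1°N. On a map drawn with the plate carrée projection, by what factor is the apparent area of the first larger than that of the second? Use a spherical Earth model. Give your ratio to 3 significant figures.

1.72

Plate carrée maps x = Rλ, y = Rφ. The meridian scale is h = 1 and the parallel scale is k = 1/cos φ = sec φ.
Areal scale at 54.8°: h·k = 1.000 × 1.735 = 1.735.
Areal scale at 8.1°: h·k = 1.000 × 1.010 = 1.010.
Ratio = 1.735/1.010 ≈ 1.72.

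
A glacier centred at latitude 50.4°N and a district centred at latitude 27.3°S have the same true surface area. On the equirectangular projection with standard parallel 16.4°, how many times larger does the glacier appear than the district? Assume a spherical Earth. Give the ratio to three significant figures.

In the equirectangular projection with standard parallel φ₀ = 16.4° (x = Rλ cos φ₀, y = Rφ), meridians are true-scale (h = 1) and the parallel scale is k = cos φ₀ / cos φ.
Areal scale at 50.4°: h·k = 1.000 × 1.505 = 1.505.
Areal scale at 27.3°: h·k = 1.000 × 1.080 = 1.080.
Ratio = 1.505/1.080 ≈ 1.39.

1.39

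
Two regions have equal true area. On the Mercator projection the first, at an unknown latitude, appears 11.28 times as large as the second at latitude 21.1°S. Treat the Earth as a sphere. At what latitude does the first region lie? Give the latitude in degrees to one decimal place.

For equal true areas on Mercator, apparent areas scale as sec²φ, so the ratio is cos²φ₂ / cos²φ₁.
cos²φ₂ / cos²φ₁ = 11.28  ⇒  cos φ₁ = cos 21.1° / √11.28 = 0.9330/3.359 = 0.2778.
φ₁ = arccos(0.2778) ≈ 73.9°.

73.9°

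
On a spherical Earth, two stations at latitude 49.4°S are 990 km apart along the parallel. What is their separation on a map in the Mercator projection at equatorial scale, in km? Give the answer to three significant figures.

1520 km

The Mercator projection is conformal; its linear scale factor is the same in every direction and equals sec φ = 1/cos φ.
Along the parallel, k = sec 49.4° = 1/0.6508 = 1.537.
Map distance = 990 × 1.537 ≈ 1520 km.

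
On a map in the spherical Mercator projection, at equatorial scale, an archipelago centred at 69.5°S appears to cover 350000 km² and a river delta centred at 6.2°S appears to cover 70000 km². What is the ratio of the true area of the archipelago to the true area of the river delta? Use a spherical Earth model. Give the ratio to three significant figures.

Since Mercator area scale is 1/cos²φ, the true area equals the apparent area multiplied by cos²φ.
True area of archipelago: 350000 × cos²(69.5°) = 350000 × 0.1226 = 42930 km².
True area of river delta: 70000 × cos²(6.2°) = 70000 × 0.9883 = 69180 km².
Ratio = 42930 / 69180 ≈ 0.620.

0.620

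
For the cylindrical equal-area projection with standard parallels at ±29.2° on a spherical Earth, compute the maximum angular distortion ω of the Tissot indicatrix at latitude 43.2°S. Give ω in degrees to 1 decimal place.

20.5°

A cylindrical equal-area projection with standard parallel φ₀ has meridian scale h = cos φ / cos φ₀ and parallel scale k = cos φ₀ / cos φ (so areas are preserved, h·k = 1).
At 43.2°: h = 0.8351, k = 1.197; principal scales a = 1.197, b = 0.8351.
sin(ω/2) = (a − b)/(a + b) = 0.3624/2.033 = 0.1783, so ω = 2 arcsin(0.1783) ≈ 20.5°.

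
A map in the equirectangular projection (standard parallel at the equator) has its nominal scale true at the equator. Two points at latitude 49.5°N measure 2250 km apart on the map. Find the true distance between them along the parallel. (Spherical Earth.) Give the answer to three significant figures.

For the equirectangular projection with φ₀ = 0 (plate carrée), h = 1 along meridians and k = sec φ along parallels.
Along the parallel at 49.5°, map distances are exaggerated by k = sec 49.5° = 1.540.
True distance = 2250 / 1.540 = 2250 × cos 49.5° ≈ 1460 km.

1460 km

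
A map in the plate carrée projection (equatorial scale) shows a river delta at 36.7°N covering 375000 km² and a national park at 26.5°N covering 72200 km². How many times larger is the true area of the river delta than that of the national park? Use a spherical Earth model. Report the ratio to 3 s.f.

4.65

On the plate carrée, areal scale = h·k = 1 × sec φ, so true area = apparent × cos φ.
True area of river delta: 375000 × cos(36.7°) = 375000 × 0.8018 = 300700 km².
True area of national park: 72200 × cos(26.5°) = 72200 × 0.8949 = 64610 km².
Ratio = 300700 / 64610 ≈ 4.65.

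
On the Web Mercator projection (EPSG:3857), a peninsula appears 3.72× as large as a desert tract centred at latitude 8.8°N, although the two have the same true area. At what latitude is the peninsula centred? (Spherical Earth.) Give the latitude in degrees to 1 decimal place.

59.2°

On Mercator, (apparent₁)/(apparent₂) = sec²φ₁ / sec²φ₂ when true areas are equal.
cos²φ₂ / cos²φ₁ = 3.72  ⇒  cos φ₁ = cos 8.8° / √3.72 = 0.9882/1.929 = 0.5124.
φ₁ = arccos(0.5124) ≈ 59.2°.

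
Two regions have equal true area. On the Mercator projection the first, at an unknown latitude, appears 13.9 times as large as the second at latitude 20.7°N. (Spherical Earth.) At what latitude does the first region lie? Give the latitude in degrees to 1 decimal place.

75.5°

On Mercator, (apparent₁)/(apparent₂) = sec²φ₁ / sec²φ₂ when true areas are equal.
cos²φ₂ / cos²φ₁ = 13.9  ⇒  cos φ₁ = cos 20.7° / √13.9 = 0.9354/3.728 = 0.2509.
φ₁ = arccos(0.2509) ≈ 75.5°.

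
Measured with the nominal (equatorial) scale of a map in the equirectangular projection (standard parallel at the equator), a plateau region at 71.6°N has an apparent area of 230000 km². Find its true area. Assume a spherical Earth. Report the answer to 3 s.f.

72600 km²

For the equirectangular projection with φ₀ = 0 (plate carrée), h = 1 along meridians and k = sec φ along parallels.
Areal scale = h·k = 1 × sec φ; at 71.6°, h = 1.000, k = 3.168, so h·k = 3.168.
True area = apparent / (areal scale) = 230000 / 3.168 ≈ 72600 km².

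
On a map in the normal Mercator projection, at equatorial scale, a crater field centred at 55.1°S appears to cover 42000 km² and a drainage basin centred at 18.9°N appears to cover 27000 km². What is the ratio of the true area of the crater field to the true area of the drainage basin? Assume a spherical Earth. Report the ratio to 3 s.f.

Since Mercator area scale is 1/cos²φ, the true area equals the apparent area multiplied by cos²φ.
True area of crater field: 42000 × cos²(55.1°) = 42000 × 0.3274 = 13750 km².
True area of drainage basin: 27000 × cos²(18.9°) = 27000 × 0.8951 = 24170 km².
Ratio = 13750 / 24170 ≈ 0.569.

0.569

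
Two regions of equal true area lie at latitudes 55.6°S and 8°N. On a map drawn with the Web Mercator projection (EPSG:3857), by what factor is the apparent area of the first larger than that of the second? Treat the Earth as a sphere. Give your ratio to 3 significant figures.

On Mercator, area is exaggerated by sec²φ = 1/cos²φ.
At 55.6°: sec²(55.6°) = 1/0.5650² = 3.133.
At 8°: sec²(8°) = 1/0.9903² = 1.020.
Ratio = 3.133/1.020 = cos²(8°)/cos²(55.6°) ≈ 3.07.

3.07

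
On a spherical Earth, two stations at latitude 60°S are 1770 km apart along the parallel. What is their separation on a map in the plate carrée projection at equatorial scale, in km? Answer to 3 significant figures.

In the plate carrée (x = Rλ, y = Rφ), meridians are true-scale (h = 1) and parallels are stretched by k = sec φ.
Along the parallel, k = sec 60° = 1/0.5000 = 2.000.
Map distance = 1770 × 2.000 ≈ 3540 km.

3540 km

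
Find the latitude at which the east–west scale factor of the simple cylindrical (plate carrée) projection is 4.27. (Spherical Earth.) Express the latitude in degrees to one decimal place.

76.5°

Plate carrée: h = 1, k = sec φ along parallels.
sec φ = 4.27  ⇒  cos φ = 0.2342  ⇒  φ ≈ 76.5°.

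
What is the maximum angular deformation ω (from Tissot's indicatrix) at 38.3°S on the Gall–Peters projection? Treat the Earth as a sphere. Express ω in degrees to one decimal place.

The Gall–Peters projection is cylindrical equal-area with φ₀ = 45°. A cylindrical equal-area projection with standard parallel φ₀ has meridian scale h = cos φ / cos φ₀ and parallel scale k = cos φ₀ / cos φ (so areas are preserved, h·k = 1).
At 38.3°: h = 1.110, k = 0.9010; principal scales a = 1.110, b = 0.9010.
sin(ω/2) = (a − b)/(a + b) = 0.2088/2.011 = 0.1038, so ω = 2 arcsin(0.1038) ≈ 11.9°.

11.9°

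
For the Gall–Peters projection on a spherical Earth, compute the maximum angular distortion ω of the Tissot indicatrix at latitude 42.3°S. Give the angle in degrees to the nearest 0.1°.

5.2°

Gall–Peters is a cylindrical equal-area projection with standard parallels at ±45°. A cylindrical equal-area projection with standard parallel φ₀ has meridian scale h = cos φ / cos φ₀ and parallel scale k = cos φ₀ / cos φ (so areas are preserved, h·k = 1).
At 42.3°: h = 1.046, k = 0.9560; principal scales a = 1.046, b = 0.9560.
sin(ω/2) = (a − b)/(a + b) = 0.08997/2.002 = 0.04494, so ω = 2 arcsin(0.04494) ≈ 5.2°.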